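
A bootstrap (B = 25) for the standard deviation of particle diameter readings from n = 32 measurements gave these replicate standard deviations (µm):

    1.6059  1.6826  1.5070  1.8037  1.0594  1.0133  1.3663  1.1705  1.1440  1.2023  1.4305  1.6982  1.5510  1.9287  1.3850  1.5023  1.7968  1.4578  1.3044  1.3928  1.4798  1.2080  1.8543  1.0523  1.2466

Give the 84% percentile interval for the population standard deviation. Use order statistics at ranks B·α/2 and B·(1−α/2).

Sorted replicates: 1.0133, 1.0523, 1.0594, 1.1440, 1.1705, 1.2023, 1.2080, 1.2466, 1.3044, 1.3663, 1.3850, 1.3928, 1.4305, 1.4578, 1.4798, 1.5023, 1.5070, 1.5510, 1.6059, 1.6826, 1.6982, 1.7968, 1.8037, 1.8543, 1.9287
α = 0.16; lower rank = 25 × 0.080 = 2; upper rank = 25 × 0.920 = 23.
The 2nd smallest replicate is 1.0523; the 23rd is 1.8037.

(1.0523, 1.8037)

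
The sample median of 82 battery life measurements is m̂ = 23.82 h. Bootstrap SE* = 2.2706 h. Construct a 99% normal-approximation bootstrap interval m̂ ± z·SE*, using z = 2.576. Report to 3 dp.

(17.971, 29.669)

Margin = 2.576 × 2.2706 = 5.8491
Interval: 23.82 ± 5.8491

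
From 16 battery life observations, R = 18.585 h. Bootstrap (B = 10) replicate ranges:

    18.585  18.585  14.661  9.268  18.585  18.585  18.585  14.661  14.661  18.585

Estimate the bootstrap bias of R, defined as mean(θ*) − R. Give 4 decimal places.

bias = −2.1089

mean(θ*) = (18.585 + 18.585 + 14.661 + 9.268 + 18.585 + 18.585 + 18.585 + 14.661 + 14.661 + 18.585) / 10 = 16.47610
bias = 16.47610 − 18.585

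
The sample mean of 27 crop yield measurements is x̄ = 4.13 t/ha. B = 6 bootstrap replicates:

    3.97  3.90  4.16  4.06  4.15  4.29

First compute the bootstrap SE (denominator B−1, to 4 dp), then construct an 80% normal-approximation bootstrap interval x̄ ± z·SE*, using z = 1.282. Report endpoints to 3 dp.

(3.949, 4.311)

Mean of replicates = 4.0883; sum of squared deviations = 0.0999; SE* = √(0.0999/5) = 0.1413
Margin = 1.282 × 0.1413 = 0.1811
Interval: 4.13 ± 0.1811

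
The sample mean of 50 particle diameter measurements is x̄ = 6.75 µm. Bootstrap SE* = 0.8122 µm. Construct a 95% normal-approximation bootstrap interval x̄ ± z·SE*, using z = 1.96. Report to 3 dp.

(5.158, 8.342)

Margin = 1.96 × 0.8122 = 1.5919
Interval: 6.75 ± 1.5919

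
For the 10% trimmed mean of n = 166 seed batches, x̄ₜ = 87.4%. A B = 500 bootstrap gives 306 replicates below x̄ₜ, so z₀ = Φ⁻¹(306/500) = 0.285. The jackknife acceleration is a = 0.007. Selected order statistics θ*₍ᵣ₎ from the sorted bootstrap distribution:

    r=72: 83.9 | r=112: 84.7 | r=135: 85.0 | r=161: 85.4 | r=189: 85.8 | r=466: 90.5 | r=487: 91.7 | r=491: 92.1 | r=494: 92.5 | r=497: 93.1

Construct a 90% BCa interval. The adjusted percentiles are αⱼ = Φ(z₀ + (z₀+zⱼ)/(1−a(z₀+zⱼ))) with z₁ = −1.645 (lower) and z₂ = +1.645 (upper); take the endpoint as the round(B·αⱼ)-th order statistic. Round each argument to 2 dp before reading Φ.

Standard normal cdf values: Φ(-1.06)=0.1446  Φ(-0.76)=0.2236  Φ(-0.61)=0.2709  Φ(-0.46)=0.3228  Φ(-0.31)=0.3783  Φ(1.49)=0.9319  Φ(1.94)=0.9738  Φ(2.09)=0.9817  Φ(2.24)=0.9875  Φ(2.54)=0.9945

(83.9, 92.5)

Lower: z₀ + z₁ = 0.285 + (-1.645) = -1.360; 1 − a(z₀+z₁) = 1 − (0.007)(-1.360) = 1.0095; argument = 0.285 + (-1.360)/1.0095 = -1.0622 → -1.06.
α₁ = Φ(-1.06) = 0.1446; rank = round(500 × 0.1446) = 72; θ*₍72₎ = 83.9.
Upper: z₀ + z₂ = 1.930; 1 − a(z₀+z₂) = 0.9865; argument = 2.2414 → 2.24; α₂ = 0.9875; rank = 494; θ*₍494₎ = 92.5.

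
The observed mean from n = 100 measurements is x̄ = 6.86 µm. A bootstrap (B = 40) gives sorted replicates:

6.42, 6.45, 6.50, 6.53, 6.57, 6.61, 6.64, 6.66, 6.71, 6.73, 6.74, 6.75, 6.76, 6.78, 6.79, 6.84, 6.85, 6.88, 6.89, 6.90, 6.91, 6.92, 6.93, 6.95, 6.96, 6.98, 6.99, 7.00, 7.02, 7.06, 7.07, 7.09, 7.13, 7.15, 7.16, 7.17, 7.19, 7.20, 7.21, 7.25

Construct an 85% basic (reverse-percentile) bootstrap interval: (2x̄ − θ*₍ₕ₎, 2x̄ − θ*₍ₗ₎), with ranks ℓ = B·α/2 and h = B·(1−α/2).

Percentile endpoints at ranks 3 and 37: θ*₍3₎ = 6.50, θ*₍37₎ = 7.19.
Basic interval reflects these around x̄:
  lower = 2 × 6.86 − 7.19 = 6.53
  upper = 2 × 6.86 − 6.50 = 7.22

(6.53, 7.22)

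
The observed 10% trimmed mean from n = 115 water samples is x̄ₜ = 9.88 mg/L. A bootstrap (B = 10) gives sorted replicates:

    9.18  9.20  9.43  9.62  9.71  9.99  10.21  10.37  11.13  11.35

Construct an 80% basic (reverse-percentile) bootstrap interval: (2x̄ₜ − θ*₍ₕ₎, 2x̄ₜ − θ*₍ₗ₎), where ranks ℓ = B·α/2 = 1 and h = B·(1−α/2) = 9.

Percentile endpoints at ranks 1 and 9: θ*₍1₎ = 9.18, θ*₍9₎ = 11.13.
Basic interval reflects these around x̄ₜ:
  lower = 2 × 9.88 − 11.13 = 8.63
  upper = 2 × 9.88 − 9.18 = 10.58

(8.63, 10.58)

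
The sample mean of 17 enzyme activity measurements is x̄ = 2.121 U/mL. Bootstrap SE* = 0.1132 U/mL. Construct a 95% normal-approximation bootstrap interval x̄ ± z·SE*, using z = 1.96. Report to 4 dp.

(1.8991, 2.3429)

Margin = 1.96 × 0.1132 = 0.22187
Interval: 2.121 ± 0.22187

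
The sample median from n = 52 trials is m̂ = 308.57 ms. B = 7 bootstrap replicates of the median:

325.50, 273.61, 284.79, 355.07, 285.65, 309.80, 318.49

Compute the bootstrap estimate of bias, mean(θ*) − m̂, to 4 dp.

bias = −1.0114

mean(θ*) = (325.50 + 273.61 + 284.79 + 355.07 + 285.65 + 309.80 + 318.49) / 7 = 307.55857
bias = 307.55857 − 308.57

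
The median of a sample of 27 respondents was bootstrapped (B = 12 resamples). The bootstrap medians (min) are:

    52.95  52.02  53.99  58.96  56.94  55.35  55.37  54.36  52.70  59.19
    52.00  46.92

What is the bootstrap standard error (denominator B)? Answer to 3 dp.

SE* = 3.217

Bootstrap SE is the standard deviation of the 12 replicate medians.
Mean of replicates: (52.95 + 52.02 + 53.99 + 58.96 + 56.94 + 55.35 + 55.37 + 54.36 + 52.70 + 59.19 + 52.00 + 46.92) / 12 = 650.7500 / 12 = 54.2292
Sum of squared deviations: (−1.2792)² + (−2.2092)² + (−0.2392)² + (+4.7308)² + (+2.7108)² + (+1.1208)² + (+1.1408)² + (+0.1308)² + (−1.5292)² + (+4.9608)² + (−2.2292)² + (−7.3092)² = 124.2195
Variance = 124.2195 / 12 = 10.3516
SE* = √10.3516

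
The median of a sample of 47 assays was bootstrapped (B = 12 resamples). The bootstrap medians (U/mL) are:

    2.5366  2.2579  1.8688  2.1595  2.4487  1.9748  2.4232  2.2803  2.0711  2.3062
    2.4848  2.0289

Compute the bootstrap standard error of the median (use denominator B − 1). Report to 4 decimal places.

Bootstrap SE is the standard deviation of the 12 replicate medians.
Mean of replicates: (2.5366 + 2.2579 + 1.8688 + 2.1595 + 2.4487 + 1.9748 + 2.4232 + 2.2803 + 2.0711 + 2.3062 + 2.4848 + 2.0289) / 12 = 26.84080 / 12 = 2.23673
Sum of squared deviations: (+0.29987)² + (+0.02117)² + (−0.36793)² + (−0.07723)² + (+0.21197)² + (−0.26193)² + (+0.18647)² + (+0.04357)² + (−0.16563)² + (+0.06947)² + (+0.24807)² + (−0.20783)² = 0.51891
Variance = 0.51891 / 11 = 0.04717
SE* = √0.04717

SE* = 0.2172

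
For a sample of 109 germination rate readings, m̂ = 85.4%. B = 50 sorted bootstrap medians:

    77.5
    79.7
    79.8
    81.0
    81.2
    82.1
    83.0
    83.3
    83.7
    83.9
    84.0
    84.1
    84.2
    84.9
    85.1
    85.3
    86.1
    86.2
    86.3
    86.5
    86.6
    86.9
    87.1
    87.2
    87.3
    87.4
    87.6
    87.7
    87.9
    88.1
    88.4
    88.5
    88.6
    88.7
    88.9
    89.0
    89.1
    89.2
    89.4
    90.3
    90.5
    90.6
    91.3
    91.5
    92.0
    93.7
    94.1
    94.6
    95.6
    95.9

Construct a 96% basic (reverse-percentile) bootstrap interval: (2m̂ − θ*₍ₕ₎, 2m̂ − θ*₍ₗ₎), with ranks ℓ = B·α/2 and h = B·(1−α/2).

Percentile endpoints at ranks 1 and 49: θ*₍1₎ = 77.5, θ*₍49₎ = 95.6.
Basic interval reflects these around m̂:
  lower = 2 × 85.4 − 95.6 = 75.2
  upper = 2 × 85.4 − 77.5 = 93.3

(75.2, 93.3)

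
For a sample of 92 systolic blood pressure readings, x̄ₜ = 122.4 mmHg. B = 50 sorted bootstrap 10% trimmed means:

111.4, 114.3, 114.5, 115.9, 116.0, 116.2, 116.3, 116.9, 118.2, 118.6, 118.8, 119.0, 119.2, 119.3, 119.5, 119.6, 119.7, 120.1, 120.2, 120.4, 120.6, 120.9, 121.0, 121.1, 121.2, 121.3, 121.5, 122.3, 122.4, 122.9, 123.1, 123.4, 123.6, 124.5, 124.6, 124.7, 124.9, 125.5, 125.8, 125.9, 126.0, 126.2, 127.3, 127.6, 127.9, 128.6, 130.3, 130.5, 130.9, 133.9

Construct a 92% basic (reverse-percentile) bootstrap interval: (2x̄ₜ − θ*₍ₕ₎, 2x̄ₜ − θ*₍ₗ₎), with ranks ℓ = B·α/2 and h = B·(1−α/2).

Percentile endpoints at ranks 2 and 48: θ*₍2₎ = 114.3, θ*₍48₎ = 130.5.
Basic interval reflects these around x̄ₜ:
  lower = 2 × 122.4 − 130.5 = 114.3
  upper = 2 × 122.4 − 114.3 = 130.5

(114.3, 130.5)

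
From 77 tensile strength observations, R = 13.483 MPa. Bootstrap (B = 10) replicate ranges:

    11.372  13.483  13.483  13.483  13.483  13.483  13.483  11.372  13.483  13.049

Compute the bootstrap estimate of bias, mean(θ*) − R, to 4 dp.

mean(θ*) = (11.372 + 13.483 + 13.483 + 13.483 + 13.483 + 13.483 + 13.483 + 11.372 + 13.483 + 13.049) / 10 = 13.01740
bias = 13.01740 − 13.483

bias = −0.4656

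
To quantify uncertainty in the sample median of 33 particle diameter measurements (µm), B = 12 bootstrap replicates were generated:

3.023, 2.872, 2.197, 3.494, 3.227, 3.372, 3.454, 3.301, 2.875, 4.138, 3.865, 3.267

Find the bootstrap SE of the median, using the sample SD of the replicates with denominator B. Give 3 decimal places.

Bootstrap SE is the standard deviation of the 12 replicate medians.
Mean of replicates: (3.023 + 2.872 + 2.197 + 3.494 + 3.227 + 3.372 + 3.454 + 3.301 + 2.875 + 4.138 + 3.865 + 3.267) / 12 = 39.0850 / 12 = 3.2571
Sum of squared deviations: (−0.2341)² + (−0.3851)² + (−1.0601)² + (+0.2369)² + (−0.0301)² + (+0.1149)² + (+0.1969)² + (+0.0439)² + (−0.3821)² + (+0.8809)² + (+0.6079)² + (+0.0099)² = 2.7295
Variance = 2.7295 / 12 = 0.2275
SE* = √0.2275

SE* = 0.477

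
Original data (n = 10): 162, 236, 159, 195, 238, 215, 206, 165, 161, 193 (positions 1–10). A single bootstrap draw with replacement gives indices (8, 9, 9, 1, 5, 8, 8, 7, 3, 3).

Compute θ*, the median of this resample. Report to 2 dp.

θ* = 163.50

Resample values: 165, 161, 161, 162, 238, 165, 165, 206, 159, 159.
Sorted: 159, 159, 161, 161, 162, 165, 165, 165, 206, 238
Median = average of the two middle values = 163.50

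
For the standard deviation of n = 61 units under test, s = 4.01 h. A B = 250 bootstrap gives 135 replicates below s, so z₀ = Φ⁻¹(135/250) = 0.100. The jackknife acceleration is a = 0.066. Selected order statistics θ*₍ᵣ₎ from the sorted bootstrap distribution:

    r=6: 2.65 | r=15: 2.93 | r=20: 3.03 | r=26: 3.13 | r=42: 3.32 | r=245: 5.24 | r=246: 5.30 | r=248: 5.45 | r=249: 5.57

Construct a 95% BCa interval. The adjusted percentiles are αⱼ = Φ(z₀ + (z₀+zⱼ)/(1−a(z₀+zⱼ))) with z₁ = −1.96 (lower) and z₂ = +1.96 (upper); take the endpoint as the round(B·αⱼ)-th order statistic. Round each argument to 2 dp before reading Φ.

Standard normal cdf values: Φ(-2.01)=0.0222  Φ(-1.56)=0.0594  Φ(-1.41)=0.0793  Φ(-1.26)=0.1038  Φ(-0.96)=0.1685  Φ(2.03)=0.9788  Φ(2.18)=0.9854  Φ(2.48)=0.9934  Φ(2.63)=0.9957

Lower: z₀ + z₁ = 0.100 + (-1.960) = -1.860; 1 − a(z₀+z₁) = 1 − (0.066)(-1.860) = 1.1228; argument = 0.100 + (-1.860)/1.1228 = -1.5566 → -1.56.
α₁ = Φ(-1.56) = 0.0594; rank = round(250 × 0.0594) = 15; θ*₍15₎ = 2.93.
Upper: z₀ + z₂ = 2.060; 1 − a(z₀+z₂) = 0.8640; argument = 2.4841 → 2.48; α₂ = 0.9934; rank = 248; θ*₍248₎ = 5.45.

(2.93, 5.45)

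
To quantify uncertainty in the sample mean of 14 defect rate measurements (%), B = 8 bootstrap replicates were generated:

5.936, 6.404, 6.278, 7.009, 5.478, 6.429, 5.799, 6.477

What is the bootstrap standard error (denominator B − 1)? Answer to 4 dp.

Bootstrap SE is the standard deviation of the 8 replicate means.
Mean of replicates: (5.936 + 6.404 + 6.278 + 7.009 + 5.478 + 6.429 + 5.799 + 6.477) / 8 = 49.81000 / 8 = 6.22625
Sum of squared deviations: (−0.29025)² + (+0.17775)² + (+0.05175)² + (+0.78275)² + (−0.74825)² + (+0.20275)² + (−0.42725)² + (+0.25075)² = 1.57762
Variance = 1.57762 / 7 = 0.22537
SE* = √0.22537

SE* = 0.4747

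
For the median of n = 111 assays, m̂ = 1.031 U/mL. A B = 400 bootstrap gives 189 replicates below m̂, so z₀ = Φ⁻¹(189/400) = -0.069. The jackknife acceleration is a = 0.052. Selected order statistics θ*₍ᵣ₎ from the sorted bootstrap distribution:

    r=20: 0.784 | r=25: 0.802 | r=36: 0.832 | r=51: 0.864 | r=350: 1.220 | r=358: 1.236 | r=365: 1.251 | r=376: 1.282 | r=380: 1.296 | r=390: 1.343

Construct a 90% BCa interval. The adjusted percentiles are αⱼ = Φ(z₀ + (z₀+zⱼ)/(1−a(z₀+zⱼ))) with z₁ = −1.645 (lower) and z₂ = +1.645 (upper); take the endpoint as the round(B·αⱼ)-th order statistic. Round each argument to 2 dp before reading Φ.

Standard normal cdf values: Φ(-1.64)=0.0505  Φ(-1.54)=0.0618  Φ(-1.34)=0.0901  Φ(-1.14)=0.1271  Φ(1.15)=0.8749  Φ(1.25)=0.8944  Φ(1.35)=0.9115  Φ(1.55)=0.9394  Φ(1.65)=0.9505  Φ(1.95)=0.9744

(0.784, 1.296)

Lower: z₀ + z₁ = -0.069 + (-1.645) = -1.714; 1 − a(z₀+z₁) = 1 − (0.052)(-1.714) = 1.0891; argument = -0.069 + (-1.714)/1.0891 = -1.6427 → -1.64.
α₁ = Φ(-1.64) = 0.0505; rank = round(400 × 0.0505) = 20; θ*₍20₎ = 0.784.
Upper: z₀ + z₂ = 1.576; 1 − a(z₀+z₂) = 0.9180; argument = 1.6477 → 1.65; α₂ = 0.9505; rank = 380; θ*₍380₎ = 1.296.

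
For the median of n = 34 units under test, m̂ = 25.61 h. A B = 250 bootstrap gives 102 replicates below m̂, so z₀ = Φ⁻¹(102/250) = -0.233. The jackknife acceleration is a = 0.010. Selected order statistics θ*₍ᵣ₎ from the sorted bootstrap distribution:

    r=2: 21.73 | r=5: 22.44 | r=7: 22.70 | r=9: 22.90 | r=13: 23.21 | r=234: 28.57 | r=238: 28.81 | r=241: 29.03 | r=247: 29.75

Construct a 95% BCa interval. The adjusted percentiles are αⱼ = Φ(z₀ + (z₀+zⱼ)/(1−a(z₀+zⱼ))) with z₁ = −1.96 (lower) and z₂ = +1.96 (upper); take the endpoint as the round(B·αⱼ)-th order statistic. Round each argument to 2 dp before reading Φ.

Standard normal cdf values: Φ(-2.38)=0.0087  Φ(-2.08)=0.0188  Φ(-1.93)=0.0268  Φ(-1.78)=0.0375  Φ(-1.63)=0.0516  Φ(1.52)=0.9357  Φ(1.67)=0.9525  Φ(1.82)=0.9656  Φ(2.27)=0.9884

Lower: z₀ + z₁ = -0.233 + (-1.960) = -2.193; 1 − a(z₀+z₁) = 1 − (0.010)(-2.193) = 1.0219; argument = -0.233 + (-2.193)/1.0219 = -2.3789 → -2.38.
α₁ = Φ(-2.38) = 0.0087; rank = round(250 × 0.0087) = 2; θ*₍2₎ = 21.73.
Upper: z₀ + z₂ = 1.727; 1 − a(z₀+z₂) = 0.9827; argument = 1.5243 → 1.52; α₂ = 0.9357; rank = 234; θ*₍234₎ = 28.57.

(21.73, 28.57)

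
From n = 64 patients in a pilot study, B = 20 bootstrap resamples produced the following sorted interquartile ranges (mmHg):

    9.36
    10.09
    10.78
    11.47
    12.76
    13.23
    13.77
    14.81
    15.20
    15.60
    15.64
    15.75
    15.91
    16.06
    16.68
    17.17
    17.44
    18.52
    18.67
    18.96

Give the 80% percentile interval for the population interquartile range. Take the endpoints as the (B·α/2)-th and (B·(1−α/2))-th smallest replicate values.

(10.09, 18.52)

α = 0.20; lower rank = 20 × 0.100 = 2; upper rank = 20 × 0.900 = 18.
The 2nd smallest replicate is 10.09; the 18th is 18.52.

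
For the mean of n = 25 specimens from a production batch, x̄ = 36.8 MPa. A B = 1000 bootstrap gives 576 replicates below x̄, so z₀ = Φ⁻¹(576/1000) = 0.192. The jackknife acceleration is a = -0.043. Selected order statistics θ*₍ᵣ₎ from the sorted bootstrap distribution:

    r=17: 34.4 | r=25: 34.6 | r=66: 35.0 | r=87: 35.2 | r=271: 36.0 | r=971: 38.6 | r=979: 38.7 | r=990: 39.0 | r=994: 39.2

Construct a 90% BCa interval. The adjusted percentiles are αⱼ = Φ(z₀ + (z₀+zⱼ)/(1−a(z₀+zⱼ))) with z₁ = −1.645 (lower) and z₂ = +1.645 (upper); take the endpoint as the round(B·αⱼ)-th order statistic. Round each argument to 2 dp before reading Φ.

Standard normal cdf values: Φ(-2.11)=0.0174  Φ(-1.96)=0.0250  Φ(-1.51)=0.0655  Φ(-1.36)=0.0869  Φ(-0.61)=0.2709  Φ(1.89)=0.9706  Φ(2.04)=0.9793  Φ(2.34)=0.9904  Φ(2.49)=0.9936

(35.2, 38.6)

Lower: z₀ + z₁ = 0.192 + (-1.645) = -1.453; 1 − a(z₀+z₁) = 1 − (-0.043)(-1.453) = 0.9375; argument = 0.192 + (-1.453)/0.9375 = -1.3578 → -1.36.
α₁ = Φ(-1.36) = 0.0869; rank = round(1000 × 0.0869) = 87; θ*₍87₎ = 35.2.
Upper: z₀ + z₂ = 1.837; 1 − a(z₀+z₂) = 1.0790; argument = 1.8945 → 1.89; α₂ = 0.9706; rank = 971; θ*₍971₎ = 38.6.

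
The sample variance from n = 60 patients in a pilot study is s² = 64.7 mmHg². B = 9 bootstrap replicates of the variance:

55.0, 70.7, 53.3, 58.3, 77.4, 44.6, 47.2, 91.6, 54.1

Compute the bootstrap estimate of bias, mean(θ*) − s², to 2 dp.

bias = −3.34

mean(θ*) = (55.0 + 70.7 + 53.3 + 58.3 + 77.4 + 44.6 + 47.2 + 91.6 + 54.1) / 9 = 61.356
bias = 61.356 − 64.7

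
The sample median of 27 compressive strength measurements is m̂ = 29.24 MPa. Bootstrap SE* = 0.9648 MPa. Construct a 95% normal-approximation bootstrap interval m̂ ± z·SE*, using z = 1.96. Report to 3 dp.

(27.349, 31.131)

Margin = 1.96 × 0.9648 = 1.8910
Interval: 29.24 ± 1.8910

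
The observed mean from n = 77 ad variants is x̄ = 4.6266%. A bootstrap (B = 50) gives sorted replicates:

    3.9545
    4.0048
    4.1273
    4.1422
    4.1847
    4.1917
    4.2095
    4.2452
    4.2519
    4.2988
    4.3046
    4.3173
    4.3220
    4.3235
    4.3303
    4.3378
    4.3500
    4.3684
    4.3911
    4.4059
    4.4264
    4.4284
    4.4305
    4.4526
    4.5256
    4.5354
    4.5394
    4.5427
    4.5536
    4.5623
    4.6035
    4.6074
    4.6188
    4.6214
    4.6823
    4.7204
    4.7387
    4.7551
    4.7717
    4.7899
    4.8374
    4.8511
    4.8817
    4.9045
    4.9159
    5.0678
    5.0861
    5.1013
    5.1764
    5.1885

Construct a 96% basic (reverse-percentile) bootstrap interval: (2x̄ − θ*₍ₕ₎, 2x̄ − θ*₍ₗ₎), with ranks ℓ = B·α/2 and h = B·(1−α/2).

(4.0768, 5.2987)

Percentile endpoints at ranks 1 and 49: θ*₍1₎ = 3.9545, θ*₍49₎ = 5.1764.
Basic interval reflects these around x̄:
  lower = 2 × 4.6266 − 5.1764 = 4.0768
  upper = 2 × 4.6266 − 3.9545 = 5.2987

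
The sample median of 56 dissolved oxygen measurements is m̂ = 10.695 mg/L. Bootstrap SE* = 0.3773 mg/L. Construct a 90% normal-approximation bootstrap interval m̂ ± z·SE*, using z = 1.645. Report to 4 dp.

(10.0743, 11.3157)

Margin = 1.645 × 0.3773 = 0.62066
Interval: 10.695 ± 0.62066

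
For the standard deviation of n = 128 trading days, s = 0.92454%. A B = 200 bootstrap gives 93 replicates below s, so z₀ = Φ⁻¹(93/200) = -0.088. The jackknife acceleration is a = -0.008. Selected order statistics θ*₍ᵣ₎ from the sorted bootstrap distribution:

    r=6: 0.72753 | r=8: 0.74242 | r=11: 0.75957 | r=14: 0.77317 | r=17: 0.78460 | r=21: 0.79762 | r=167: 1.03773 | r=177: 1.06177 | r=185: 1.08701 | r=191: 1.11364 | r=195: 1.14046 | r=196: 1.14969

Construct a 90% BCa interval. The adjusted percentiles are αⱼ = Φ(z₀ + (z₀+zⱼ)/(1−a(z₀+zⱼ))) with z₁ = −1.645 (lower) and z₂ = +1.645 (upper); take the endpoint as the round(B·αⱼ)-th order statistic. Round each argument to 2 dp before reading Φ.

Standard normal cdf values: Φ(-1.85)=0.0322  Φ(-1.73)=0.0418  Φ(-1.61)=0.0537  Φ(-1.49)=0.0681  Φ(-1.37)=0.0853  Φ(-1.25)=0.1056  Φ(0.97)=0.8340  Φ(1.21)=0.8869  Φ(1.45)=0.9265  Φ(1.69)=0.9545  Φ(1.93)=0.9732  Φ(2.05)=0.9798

(0.72753, 1.08701)

Lower: z₀ + z₁ = -0.088 + (-1.645) = -1.733; 1 − a(z₀+z₁) = 1 − (-0.008)(-1.733) = 0.9861; argument = -0.088 + (-1.733)/0.9861 = -1.8454 → -1.85.
α₁ = Φ(-1.85) = 0.0322; rank = round(200 × 0.0322) = 6; θ*₍6₎ = 0.72753.
Upper: z₀ + z₂ = 1.557; 1 − a(z₀+z₂) = 1.0125; argument = 1.4498 → 1.45; α₂ = 0.9265; rank = 185; θ*₍185₎ = 1.08701.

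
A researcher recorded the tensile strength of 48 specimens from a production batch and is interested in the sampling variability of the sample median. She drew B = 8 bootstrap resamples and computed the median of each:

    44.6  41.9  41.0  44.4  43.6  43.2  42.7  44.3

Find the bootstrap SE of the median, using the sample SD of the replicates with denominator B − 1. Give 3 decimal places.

SE* = 1.284

Bootstrap SE is the standard deviation of the 8 replicate medians.
Mean of replicates: (44.6 + 41.9 + 41.0 + 44.4 + 43.6 + 43.2 + 42.7 + 44.3) / 8 = 345.7000 / 8 = 43.2125
Sum of squared deviations: (+1.3875)² + (−1.3125)² + (−2.2125)² + (+1.1875)² + (+0.3875)² + (−0.0125)² + (−0.5125)² + (+1.0875)² = 11.5487
Variance = 11.5487 / 7 = 1.6498
SE* = √1.6498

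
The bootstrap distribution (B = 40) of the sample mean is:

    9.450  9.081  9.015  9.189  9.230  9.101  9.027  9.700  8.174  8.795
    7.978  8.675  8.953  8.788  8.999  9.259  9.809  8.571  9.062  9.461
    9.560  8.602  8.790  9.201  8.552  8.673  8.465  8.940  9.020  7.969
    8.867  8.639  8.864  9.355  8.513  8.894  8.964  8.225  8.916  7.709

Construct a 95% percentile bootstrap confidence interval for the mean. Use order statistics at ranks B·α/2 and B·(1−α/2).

(7.709, 9.700)

Sorted replicates: 7.709, 7.969, 7.978, 8.174, 8.225, 8.465, 8.513, 8.552, 8.571, 8.602, 8.639, 8.673, 8.675, 8.788, 8.790, 8.795, 8.864, 8.867, 8.894, 8.916, 8.940, 8.953, 8.964, 8.999, 9.015, 9.020, 9.027, 9.062, 9.081, 9.101, 9.189, 9.201, 9.230, 9.259, 9.355, 9.450, 9.461, 9.560, 9.700, 9.809
α = 0.05; lower rank = 40 × 0.025 = 1; upper rank = 40 × 0.975 = 39.
The 1st smallest replicate is 7.709; the 39th is 9.700.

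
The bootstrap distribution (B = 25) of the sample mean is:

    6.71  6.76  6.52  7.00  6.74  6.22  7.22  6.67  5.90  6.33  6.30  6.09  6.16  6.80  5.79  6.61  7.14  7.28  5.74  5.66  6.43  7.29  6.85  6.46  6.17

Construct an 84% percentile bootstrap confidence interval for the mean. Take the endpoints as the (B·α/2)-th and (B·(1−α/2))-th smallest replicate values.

(5.74, 7.22)

Sorted replicates: 5.66, 5.74, 5.79, 5.90, 6.09, 6.16, 6.17, 6.22, 6.30, 6.33, 6.43, 6.46, 6.52, 6.61, 6.67, 6.71, 6.74, 6.76, 6.80, 6.85, 7.00, 7.14, 7.22, 7.28, 7.29
α = 0.16; lower rank = 25 × 0.080 = 2; upper rank = 25 × 0.920 = 23.
The 2nd smallest replicate is 5.74; the 23rd is 7.22.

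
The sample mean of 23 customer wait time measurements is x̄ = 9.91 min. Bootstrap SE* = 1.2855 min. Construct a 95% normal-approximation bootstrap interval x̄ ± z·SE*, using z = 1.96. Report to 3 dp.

Margin = 1.96 × 1.2855 = 2.5196
Interval: 9.91 ± 2.5196

(7.390, 12.430)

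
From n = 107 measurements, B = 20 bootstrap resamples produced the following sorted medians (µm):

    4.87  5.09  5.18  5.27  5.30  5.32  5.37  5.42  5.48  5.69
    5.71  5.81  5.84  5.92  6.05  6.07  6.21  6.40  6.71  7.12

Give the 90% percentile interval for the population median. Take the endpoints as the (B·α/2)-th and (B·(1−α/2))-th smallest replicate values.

(4.87, 6.71)

α = 0.10; lower rank = 20 × 0.050 = 1; upper rank = 20 × 0.950 = 19.
The 1st smallest replicate is 4.87; the 19th is 6.71.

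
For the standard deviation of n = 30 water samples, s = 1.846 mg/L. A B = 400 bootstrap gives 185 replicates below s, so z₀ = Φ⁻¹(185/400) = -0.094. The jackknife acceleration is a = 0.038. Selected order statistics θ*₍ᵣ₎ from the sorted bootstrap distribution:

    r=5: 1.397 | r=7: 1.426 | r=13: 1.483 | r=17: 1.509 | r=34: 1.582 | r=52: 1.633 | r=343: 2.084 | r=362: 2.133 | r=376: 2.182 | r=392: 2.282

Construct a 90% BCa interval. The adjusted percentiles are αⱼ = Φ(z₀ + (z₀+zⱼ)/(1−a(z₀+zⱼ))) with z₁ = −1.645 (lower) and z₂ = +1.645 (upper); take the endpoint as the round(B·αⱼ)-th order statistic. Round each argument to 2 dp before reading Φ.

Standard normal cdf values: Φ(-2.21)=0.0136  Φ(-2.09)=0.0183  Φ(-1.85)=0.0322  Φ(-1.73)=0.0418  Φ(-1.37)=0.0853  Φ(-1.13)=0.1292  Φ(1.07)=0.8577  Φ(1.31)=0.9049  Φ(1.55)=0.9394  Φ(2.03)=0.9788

(1.509, 2.182)

Lower: z₀ + z₁ = -0.094 + (-1.645) = -1.739; 1 − a(z₀+z₁) = 1 − (0.038)(-1.739) = 1.0661; argument = -0.094 + (-1.739)/1.0661 = -1.7252 → -1.73.
α₁ = Φ(-1.73) = 0.0418; rank = round(400 × 0.0418) = 17; θ*₍17₎ = 1.509.
Upper: z₀ + z₂ = 1.551; 1 − a(z₀+z₂) = 0.9411; argument = 1.5541 → 1.55; α₂ = 0.9394; rank = 376; θ*₍376₎ = 2.182.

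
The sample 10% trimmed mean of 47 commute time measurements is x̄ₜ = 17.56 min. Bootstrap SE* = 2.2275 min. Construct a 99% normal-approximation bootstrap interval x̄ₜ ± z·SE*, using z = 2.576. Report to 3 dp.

(11.822, 23.298)

Margin = 2.576 × 2.2275 = 5.7380
Interval: 17.56 ± 5.7380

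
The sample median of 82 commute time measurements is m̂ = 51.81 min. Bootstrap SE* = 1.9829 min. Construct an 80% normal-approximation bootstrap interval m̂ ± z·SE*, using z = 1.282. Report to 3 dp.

(49.268, 54.352)

Margin = 1.282 × 1.9829 = 2.5421
Interval: 51.81 ± 2.5421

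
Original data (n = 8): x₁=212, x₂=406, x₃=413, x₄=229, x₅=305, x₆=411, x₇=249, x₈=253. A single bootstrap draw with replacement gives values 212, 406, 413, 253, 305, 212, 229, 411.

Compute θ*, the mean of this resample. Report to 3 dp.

Mean = (212 + 406 + 413 + 253 + 305 + 212 + 229 + 411) / 8 = 2441.0 / 8 = 305.125

θ* = 305.125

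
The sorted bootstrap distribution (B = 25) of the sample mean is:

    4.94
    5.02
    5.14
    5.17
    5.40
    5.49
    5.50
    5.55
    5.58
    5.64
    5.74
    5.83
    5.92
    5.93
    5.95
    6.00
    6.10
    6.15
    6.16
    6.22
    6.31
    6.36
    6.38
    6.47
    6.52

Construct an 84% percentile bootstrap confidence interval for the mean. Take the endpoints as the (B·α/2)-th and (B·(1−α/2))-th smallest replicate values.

(5.02, 6.38)

α = 0.16; lower rank = 25 × 0.080 = 2; upper rank = 25 × 0.920 = 23.
The 2nd smallest replicate is 5.02; the 23rd is 6.38.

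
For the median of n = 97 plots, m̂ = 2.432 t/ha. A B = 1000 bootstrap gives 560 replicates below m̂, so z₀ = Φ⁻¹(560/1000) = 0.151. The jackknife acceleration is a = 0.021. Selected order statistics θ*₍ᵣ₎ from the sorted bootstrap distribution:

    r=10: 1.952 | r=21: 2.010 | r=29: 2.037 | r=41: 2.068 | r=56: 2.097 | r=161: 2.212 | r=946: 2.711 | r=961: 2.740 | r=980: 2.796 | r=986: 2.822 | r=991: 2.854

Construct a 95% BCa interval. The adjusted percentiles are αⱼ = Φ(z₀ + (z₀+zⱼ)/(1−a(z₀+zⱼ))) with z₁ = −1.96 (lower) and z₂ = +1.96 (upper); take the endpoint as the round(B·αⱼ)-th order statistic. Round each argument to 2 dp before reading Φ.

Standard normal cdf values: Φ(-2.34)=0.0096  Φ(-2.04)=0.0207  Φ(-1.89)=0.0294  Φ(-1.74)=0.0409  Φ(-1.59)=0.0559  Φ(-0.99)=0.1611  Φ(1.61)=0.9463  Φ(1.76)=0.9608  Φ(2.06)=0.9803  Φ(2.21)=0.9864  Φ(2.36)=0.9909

(2.097, 2.854)

Lower: z₀ + z₁ = 0.151 + (-1.960) = -1.809; 1 − a(z₀+z₁) = 1 − (0.021)(-1.809) = 1.0380; argument = 0.151 + (-1.809)/1.0380 = -1.5918 → -1.59.
α₁ = Φ(-1.59) = 0.0559; rank = round(1000 × 0.0559) = 56; θ*₍56₎ = 2.097.
Upper: z₀ + z₂ = 2.111; 1 − a(z₀+z₂) = 0.9557; argument = 2.3599 → 2.36; α₂ = 0.9909; rank = 991; θ*₍991₎ = 2.854.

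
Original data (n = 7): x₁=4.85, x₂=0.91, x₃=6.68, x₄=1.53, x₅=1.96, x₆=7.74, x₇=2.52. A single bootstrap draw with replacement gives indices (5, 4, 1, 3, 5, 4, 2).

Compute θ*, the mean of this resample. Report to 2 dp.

θ* = 2.77

Resample values: 1.96, 1.53, 4.85, 6.68, 1.96, 1.53, 0.91.
Mean = (1.96 + 1.53 + 4.85 + 6.68 + 1.96 + 1.53 + 0.91) / 7 = 19.420 / 7 = 2.77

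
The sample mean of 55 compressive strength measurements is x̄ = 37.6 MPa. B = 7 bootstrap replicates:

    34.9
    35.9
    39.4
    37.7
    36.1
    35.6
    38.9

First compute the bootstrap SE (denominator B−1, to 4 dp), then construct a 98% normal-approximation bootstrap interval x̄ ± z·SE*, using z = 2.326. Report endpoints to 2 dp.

Mean of replicates = 36.9286; sum of squared deviations = 18.2143; SE* = √(18.2143/6) = 1.7423
Margin = 2.326 × 1.7423 = 4.053
Interval: 37.6 ± 4.053

(33.55, 41.65)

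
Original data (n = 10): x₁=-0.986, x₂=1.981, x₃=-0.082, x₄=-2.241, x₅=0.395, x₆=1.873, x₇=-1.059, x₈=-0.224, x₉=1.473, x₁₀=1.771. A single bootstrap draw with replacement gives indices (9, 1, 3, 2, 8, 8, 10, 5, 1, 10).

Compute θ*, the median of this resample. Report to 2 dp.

θ* = 0.16

Resample values: 1.473, -0.986, -0.082, 1.981, -0.224, -0.224, 1.771, 0.395, -0.986, 1.771.
Sorted: -0.986, -0.986, -0.224, -0.224, -0.082, 0.395, 1.473, 1.771, 1.771, 1.981
Median = average of the two middle values = 0.16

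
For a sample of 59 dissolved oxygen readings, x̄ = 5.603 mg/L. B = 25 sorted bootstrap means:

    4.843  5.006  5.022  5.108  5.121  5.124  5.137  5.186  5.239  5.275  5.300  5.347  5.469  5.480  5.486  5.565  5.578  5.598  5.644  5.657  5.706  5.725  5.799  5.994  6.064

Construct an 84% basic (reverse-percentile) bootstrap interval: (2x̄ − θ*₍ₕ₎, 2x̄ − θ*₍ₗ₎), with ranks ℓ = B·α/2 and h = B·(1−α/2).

(5.407, 6.200)

Percentile endpoints at ranks 2 and 23: θ*₍2₎ = 5.006, θ*₍23₎ = 5.799.
Basic interval reflects these around x̄:
  lower = 2 × 5.603 − 5.799 = 5.407
  upper = 2 × 5.603 − 5.006 = 6.200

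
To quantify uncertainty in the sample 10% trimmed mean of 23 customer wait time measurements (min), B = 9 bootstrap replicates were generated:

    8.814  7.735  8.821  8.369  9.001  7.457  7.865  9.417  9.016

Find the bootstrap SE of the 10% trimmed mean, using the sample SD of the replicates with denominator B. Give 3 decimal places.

Bootstrap SE is the standard deviation of the 9 replicate 10% trimmed means.
Mean of replicates: (8.814 + 7.735 + 8.821 + 8.369 + 9.001 + 7.457 + 7.865 + 9.417 + 9.016) / 9 = 76.4950 / 9 = 8.4994
Sum of squared deviations: (+0.3146)² + (−0.7644)² + (+0.3216)² + (−0.1304)² + (+0.5016)² + (−1.0424)² + (−0.6344)² + (+0.9176)² + (+0.5166)² = 3.6532
Variance = 3.6532 / 9 = 0.4059
SE* = √0.4059

SE* = 0.637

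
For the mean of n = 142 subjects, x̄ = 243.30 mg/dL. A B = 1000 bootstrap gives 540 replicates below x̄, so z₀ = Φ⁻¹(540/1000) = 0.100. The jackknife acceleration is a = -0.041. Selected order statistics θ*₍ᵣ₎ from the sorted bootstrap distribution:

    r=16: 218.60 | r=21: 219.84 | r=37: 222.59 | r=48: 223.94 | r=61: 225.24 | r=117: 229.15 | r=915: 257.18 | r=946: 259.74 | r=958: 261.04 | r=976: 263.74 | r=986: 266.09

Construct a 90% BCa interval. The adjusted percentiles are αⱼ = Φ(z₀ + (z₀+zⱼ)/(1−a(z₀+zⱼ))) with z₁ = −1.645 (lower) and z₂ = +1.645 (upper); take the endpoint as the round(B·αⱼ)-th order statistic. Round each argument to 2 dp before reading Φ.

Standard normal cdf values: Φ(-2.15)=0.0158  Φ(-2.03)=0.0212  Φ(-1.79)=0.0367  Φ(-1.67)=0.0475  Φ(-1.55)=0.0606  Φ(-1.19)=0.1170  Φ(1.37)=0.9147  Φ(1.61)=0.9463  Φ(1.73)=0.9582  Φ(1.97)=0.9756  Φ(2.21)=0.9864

(225.24, 261.04)

Lower: z₀ + z₁ = 0.100 + (-1.645) = -1.545; 1 − a(z₀+z₁) = 1 − (-0.041)(-1.545) = 0.9367; argument = 0.100 + (-1.545)/0.9367 = -1.5495 → -1.55.
α₁ = Φ(-1.55) = 0.0606; rank = round(1000 × 0.0606) = 61; θ*₍61₎ = 225.24.
Upper: z₀ + z₂ = 1.745; 1 − a(z₀+z₂) = 1.0715; argument = 1.7285 → 1.73; α₂ = 0.9582; rank = 958; θ*₍958₎ = 261.04.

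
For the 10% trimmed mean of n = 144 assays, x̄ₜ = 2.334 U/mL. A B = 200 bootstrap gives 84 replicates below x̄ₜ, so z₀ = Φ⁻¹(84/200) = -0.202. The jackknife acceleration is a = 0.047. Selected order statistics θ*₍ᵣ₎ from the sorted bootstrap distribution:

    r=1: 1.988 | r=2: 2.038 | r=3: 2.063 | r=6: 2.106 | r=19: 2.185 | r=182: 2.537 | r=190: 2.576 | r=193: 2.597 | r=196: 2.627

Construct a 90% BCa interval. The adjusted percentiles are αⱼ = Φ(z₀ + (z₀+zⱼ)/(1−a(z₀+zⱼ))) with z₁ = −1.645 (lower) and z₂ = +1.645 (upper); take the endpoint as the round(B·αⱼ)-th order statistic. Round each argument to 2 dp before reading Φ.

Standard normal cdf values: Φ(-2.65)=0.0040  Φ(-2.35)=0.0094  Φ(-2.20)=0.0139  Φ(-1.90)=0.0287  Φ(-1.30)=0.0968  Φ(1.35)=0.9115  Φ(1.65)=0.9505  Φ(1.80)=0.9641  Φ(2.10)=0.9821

Lower: z₀ + z₁ = -0.202 + (-1.645) = -1.847; 1 − a(z₀+z₁) = 1 − (0.047)(-1.847) = 1.0868; argument = -0.202 + (-1.847)/1.0868 = -1.9015 → -1.90.
α₁ = Φ(-1.90) = 0.0287; rank = round(200 × 0.0287) = 6; θ*₍6₎ = 2.106.
Upper: z₀ + z₂ = 1.443; 1 − a(z₀+z₂) = 0.9322; argument = 1.3460 → 1.35; α₂ = 0.9115; rank = 182; θ*₍182₎ = 2.537.

(2.106, 2.537)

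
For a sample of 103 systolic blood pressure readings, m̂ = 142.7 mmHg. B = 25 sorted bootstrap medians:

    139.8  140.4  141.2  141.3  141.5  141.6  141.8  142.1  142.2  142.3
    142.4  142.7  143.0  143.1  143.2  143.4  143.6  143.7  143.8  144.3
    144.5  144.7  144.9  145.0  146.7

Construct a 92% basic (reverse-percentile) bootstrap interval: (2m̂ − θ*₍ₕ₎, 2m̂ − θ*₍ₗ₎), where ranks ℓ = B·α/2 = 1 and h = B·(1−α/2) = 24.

(140.4, 145.6)

Percentile endpoints at ranks 1 and 24: θ*₍1₎ = 139.8, θ*₍24₎ = 145.0.
Basic interval reflects these around m̂:
  lower = 2 × 142.7 − 145.0 = 140.4
  upper = 2 × 142.7 − 139.8 = 145.6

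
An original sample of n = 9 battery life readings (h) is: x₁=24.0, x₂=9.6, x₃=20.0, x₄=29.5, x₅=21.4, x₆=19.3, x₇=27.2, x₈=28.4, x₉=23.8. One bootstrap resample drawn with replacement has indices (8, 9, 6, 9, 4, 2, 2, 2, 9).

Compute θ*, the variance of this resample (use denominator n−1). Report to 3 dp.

Resample values: 28.4, 23.8, 19.3, 23.8, 29.5, 9.6, 9.6, 9.6, 23.8.
Mean = 19.7111; sum of squared deviations = 528.3489
s² = 528.3489 / 8 = 66.0436

θ* = 66.044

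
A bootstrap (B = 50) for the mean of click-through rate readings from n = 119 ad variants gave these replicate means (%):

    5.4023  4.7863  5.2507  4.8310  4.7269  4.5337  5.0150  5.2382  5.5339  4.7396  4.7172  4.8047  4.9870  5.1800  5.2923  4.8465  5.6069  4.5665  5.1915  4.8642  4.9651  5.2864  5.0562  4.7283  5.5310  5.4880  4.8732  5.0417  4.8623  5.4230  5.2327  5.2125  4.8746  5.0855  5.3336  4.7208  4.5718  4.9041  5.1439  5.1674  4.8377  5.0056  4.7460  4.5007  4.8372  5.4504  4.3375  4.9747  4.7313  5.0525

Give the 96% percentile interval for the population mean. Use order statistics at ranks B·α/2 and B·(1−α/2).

Sorted replicates: 4.3375, 4.5007, 4.5337, 4.5665, 4.5718, 4.7172, 4.7208, 4.7269, 4.7283, 4.7313, 4.7396, 4.7460, 4.7863, 4.8047, 4.8310, 4.8372, 4.8377, 4.8465, 4.8623, 4.8642, 4.8732, 4.8746, 4.9041, 4.9651, 4.9747, 4.9870, 5.0056, 5.0150, 5.0417, 5.0525, 5.0562, 5.0855, 5.1439, 5.1674, 5.1800, 5.1915, 5.2125, 5.2327, 5.2382, 5.2507, 5.2864, 5.2923, 5.3336, 5.4023, 5.4230, 5.4504, 5.4880, 5.5310, 5.5339, 5.6069
α = 0.04; lower rank = 50 × 0.020 = 1; upper rank = 50 × 0.980 = 49.
The 1st smallest replicate is 4.3375; the 49th is 5.5339.

(4.3375, 5.5339)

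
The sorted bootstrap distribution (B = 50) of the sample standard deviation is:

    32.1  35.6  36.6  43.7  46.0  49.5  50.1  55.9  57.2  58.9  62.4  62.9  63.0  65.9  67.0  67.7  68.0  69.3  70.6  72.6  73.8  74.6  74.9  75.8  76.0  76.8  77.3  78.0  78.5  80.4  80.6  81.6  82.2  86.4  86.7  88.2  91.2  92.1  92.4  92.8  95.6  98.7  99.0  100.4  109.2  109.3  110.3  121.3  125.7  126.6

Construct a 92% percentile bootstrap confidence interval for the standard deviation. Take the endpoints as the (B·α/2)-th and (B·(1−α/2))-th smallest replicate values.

α = 0.08; lower rank = 50 × 0.040 = 2; upper rank = 50 × 0.960 = 48.
The 2nd smallest replicate is 35.6; the 48th is 121.3.

(35.6, 121.3)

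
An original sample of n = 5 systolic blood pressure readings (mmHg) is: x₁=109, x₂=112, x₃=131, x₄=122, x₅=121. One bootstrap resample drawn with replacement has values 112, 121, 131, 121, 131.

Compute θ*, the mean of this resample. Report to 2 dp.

Mean = (112 + 121 + 131 + 121 + 131) / 5 = 616.0 / 5 = 123.20

θ* = 123.20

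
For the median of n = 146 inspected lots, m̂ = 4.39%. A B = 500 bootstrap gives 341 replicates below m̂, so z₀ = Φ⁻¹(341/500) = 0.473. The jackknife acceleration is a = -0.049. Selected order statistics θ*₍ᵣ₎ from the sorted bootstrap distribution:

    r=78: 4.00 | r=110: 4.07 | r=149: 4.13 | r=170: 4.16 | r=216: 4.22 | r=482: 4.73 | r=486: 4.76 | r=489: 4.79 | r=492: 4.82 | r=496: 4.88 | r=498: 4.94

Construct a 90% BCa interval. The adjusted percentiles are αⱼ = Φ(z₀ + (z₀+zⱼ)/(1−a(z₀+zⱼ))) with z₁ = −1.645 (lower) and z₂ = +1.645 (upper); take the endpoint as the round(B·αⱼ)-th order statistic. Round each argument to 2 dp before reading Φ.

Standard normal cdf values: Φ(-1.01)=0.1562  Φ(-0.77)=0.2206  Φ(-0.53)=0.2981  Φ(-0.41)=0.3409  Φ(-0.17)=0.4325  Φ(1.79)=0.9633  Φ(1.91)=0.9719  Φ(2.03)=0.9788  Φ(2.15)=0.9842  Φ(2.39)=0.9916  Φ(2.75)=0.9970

(4.07, 4.88)

Lower: z₀ + z₁ = 0.473 + (-1.645) = -1.172; 1 − a(z₀+z₁) = 1 − (-0.049)(-1.172) = 0.9426; argument = 0.473 + (-1.172)/0.9426 = -0.7704 → -0.77.
α₁ = Φ(-0.77) = 0.2206; rank = round(500 × 0.2206) = 110; θ*₍110₎ = 4.07.
Upper: z₀ + z₂ = 2.118; 1 − a(z₀+z₂) = 1.1038; argument = 2.3919 → 2.39; α₂ = 0.9916; rank = 496; θ*₍496₎ = 4.88.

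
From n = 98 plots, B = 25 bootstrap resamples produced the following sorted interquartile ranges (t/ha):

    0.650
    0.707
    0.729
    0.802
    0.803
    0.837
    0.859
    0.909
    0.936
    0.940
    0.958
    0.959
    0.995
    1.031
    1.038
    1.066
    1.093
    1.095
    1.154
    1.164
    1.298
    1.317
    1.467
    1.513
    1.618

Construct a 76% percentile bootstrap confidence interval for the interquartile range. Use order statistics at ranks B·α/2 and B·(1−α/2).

(0.729, 1.317)

α = 0.24; lower rank = 25 × 0.120 = 3; upper rank = 25 × 0.880 = 22.
The 3rd smallest replicate is 0.729; the 22nd is 1.317.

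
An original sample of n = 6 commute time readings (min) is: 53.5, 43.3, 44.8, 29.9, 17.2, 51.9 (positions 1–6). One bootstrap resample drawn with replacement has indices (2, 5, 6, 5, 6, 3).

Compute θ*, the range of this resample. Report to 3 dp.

θ* = 34.700

Resample values: 43.3, 17.2, 51.9, 17.2, 51.9, 44.8.
Range = 51.9 − 17.2 = 34.700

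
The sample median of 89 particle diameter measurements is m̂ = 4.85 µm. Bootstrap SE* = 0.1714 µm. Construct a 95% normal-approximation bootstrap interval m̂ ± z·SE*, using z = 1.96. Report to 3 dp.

(4.514, 5.186)

Margin = 1.96 × 0.1714 = 0.3359
Interval: 4.85 ± 0.3359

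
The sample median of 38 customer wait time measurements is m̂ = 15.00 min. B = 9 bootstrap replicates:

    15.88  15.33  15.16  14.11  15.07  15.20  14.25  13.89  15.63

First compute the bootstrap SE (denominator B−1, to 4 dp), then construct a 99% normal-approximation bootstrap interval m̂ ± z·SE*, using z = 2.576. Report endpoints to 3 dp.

(13.199, 16.801)

Mean of replicates = 14.9467; sum of squared deviations = 3.9118; SE* = √(3.9118/8) = 0.6993
Margin = 2.576 × 0.6993 = 1.8014
Interval: 15.00 ± 1.8014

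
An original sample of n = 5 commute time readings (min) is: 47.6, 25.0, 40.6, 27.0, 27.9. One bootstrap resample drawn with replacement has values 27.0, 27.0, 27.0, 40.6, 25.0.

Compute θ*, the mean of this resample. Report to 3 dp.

θ* = 29.320

Mean = (27.0 + 27.0 + 27.0 + 40.6 + 25.0) / 5 = 146.60 / 5 = 29.320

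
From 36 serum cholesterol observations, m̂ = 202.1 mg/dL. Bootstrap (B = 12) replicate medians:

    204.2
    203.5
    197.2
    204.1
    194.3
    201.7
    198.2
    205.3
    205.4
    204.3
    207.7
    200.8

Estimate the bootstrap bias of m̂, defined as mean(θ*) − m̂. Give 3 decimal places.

mean(θ*) = (204.2 + 203.5 + 197.2 + 204.1 + 194.3 + 201.7 + 198.2 + 205.3 + 205.4 + 204.3 + 207.7 + 200.8) / 12 = 202.2250
bias = 202.2250 − 202.1

bias = +0.125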